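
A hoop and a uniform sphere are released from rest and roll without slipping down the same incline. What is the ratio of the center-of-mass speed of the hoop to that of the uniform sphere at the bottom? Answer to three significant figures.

Each satisfies Mgh = ½(1+k)Mv² with k = I/(MR²), so v ∝ 1/√(1+k).
For the hoop k = 1; for the uniform sphere k = 0.4.
v₁/v₂ = √((1+k₂)/(1+k₁)) = √(1.4/2) ≈ 0.837.

v_ratio ≈ 0.837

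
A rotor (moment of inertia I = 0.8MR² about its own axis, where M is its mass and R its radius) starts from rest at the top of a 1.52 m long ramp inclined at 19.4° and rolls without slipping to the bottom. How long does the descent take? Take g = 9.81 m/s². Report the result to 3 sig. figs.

The moment of inertia is 0.8MR², giving k ≡ I/(MR²) = 0.8.
Along the incline Mg sinθ − f = Ma, and torque about the center fR = Iα = kMR²(a/R) gives f = kMa.
Hence a = g sinθ/(1+k) = 9.81×sin19.4°/1.8 = 1.81 m/s².
Starting from rest, L = ½at², so t = √(2L/a) = √(2×1.52/1.81) ≈ 1.30 s.

t ≈ 1.30 s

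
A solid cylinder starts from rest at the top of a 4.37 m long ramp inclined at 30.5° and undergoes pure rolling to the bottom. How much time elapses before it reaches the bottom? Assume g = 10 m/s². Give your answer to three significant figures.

t ≈ 1.61 s

For this body I = (1/2)MR², i.e. k = I/(MR²) = 0.5.
Translational: Mg sinθ − f = Ma. Rotational about the CM: fR = Iα = kMRa, so f = kMa.
Hence a = g sinθ/(1+k) = 10×sin30.5°/1.5 = 3.384 m/s².
Starting from rest, L = ½at², so t = √(2L/a) = √(2×4.37/3.384) ≈ 1.61 s.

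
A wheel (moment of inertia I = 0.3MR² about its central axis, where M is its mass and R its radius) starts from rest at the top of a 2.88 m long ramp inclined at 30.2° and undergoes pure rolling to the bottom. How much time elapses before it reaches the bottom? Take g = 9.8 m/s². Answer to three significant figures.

Here I = 0.3MR², so the shape factor k = I/(MR²) = 0.3.
Newton's second law down the slope: Mg sinθ − f = Ma. The torque equation fR = Iα (with α = a/R) gives f = kMa.
Hence a = g sinθ/(1+k) = 9.8×sin30.2°/1.3 = 3.792 m/s².
With constant a from rest, t = √(2L/a) = √(2·2.88/3.792) ≈ 1.23 s.

t ≈ 1.23 s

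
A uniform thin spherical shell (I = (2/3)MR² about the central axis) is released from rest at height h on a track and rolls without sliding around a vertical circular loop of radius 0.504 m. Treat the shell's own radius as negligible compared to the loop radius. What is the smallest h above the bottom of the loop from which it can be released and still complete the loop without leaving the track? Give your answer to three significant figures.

h_min ≈ 1.43 m

The moment of inertia is (2/3)MR², giving k ≡ I/(MR²) = 2/3.
At the top, contact is just lost when gravity alone supplies the centripetal force: Mg = Mv_top²/r, i.e. v_top² = gr.
With ω = v/R, the kinetic energy at speed v is ½(1+k)Mv² = (5/6)Mv².
Energy conservation from release (height h) to the top (height 2r): Mgh = Mg(2r) + (5/6)M·gr.
Thus h_min = 2r + (1+k)r/2 = r(2 + 1.667/2) = 0.504 × 2.833 ≈ 1.43 m.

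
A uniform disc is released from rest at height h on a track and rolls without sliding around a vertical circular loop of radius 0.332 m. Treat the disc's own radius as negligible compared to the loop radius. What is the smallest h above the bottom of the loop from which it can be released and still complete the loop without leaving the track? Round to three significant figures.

Here I = (1/2)MR², so the shape factor k = I/(MR²) = 0.5.
At the top, contact is just lost when gravity alone supplies the centripetal force: Mg = Mv_top²/r, i.e. v_top² = gr.
With ω = v/R, the kinetic energy at speed v is ½(1+k)Mv² = (3/4)Mv².
Energy conservation from release (height h) to the top (height 2r): Mgh = Mg(2r) + (3/4)M·gr.
Thus h_min = 2r + (1+k)r/2 = r(2 + 1.5/2) = 0.332 × 2.75 ≈ 0.913 m.

h_min ≈ 0.913 m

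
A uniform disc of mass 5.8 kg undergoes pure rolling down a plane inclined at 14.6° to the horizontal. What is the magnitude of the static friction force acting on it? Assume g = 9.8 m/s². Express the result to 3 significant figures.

f ≈ 4.78 N

Here I = (1/2)MR², so the shape factor k = I/(MR²) = 0.5.
Translational: Mg sinθ − f = Ma. Rotational about the CM: fR = Iα = kMRa, so f = kMa.
Combining, a = g sinθ/(1+k) and f = kMa = kMg sinθ/(1+k).
f = 0.5 × 5.8 × 9.8 × sin14.6° / 1.5 ≈ 4.78 N.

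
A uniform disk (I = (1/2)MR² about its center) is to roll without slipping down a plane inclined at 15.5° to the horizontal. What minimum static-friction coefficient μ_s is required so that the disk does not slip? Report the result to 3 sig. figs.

μ_min ≈ 0.0924

For this body I = (1/2)MR², i.e. k = I/(MR²) = 0.5.
Translational: Mg sinθ − f = Ma. Rotational about the CM: fR = Iα = kMRa, so f = kMa.
These give a = g sinθ/(1+k) and the required friction f = kMg sinθ/(1+k).
The normal force is N = Mg cosθ, so μ_min = f/N = k tanθ/(1+k).
μ_min = 0.5 × tan15.5° / 1.5 ≈ 0.0924.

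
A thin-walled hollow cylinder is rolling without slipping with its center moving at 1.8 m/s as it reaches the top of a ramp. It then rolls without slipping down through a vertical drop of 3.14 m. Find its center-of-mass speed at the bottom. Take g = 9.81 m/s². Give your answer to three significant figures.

The moment of inertia is MR², giving k ≡ I/(MR²) = 1.
Since it rolls without slipping, ω = v/R and KE = ½Mv² + ½Iω² = ½(1+k)Mv² = Mv².
Conserving energy between top and bottom: Mv² = Mv₀² + Mgh, hence v² = v₀² + 2gh/(1+k).
v = √(1.8² + 2×9.81×3.14/2) = √34.04 ≈ 5.83 m/s.

v ≈ 5.83 m/s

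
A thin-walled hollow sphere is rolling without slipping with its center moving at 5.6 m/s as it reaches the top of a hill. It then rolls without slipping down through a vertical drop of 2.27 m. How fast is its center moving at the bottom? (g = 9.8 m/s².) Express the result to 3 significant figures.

v ≈ 7.62 m/s

Here I = (2/3)MR², so the shape factor k = I/(MR²) = 2/3.
Since it rolls without slipping, ω = v/R and KE = ½Mv² + ½Iω² = ½(1+k)Mv² = (5/6)Mv².
Energy conservation: (5/6)Mv₀² + Mgh = (5/6)Mv², so v² = v₀² + 2gh/(1+k).
v = √(5.6² + 2×9.8×2.27/1.667) = √58.06 ≈ 7.62 m/s.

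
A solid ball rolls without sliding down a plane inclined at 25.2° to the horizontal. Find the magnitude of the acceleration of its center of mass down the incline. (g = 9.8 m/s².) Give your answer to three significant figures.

For this body I = (2/5)MR², i.e. k = I/(MR²) = 0.4.
Newton's second law down the slope: Mg sinθ − f = Ma. The torque equation fR = Iα (with α = a/R) gives f = kMa.
Eliminating f: Mg sinθ = (1+k)Ma, so a = g sinθ/(1+k) = 9.8 × sin25.2° / 1.4 ≈ 2.98 m/s².

a ≈ 2.98 m/s²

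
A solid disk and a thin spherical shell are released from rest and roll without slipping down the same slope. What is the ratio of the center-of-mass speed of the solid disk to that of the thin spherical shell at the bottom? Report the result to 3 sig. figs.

Each satisfies Mgh = ½(1+k)Mv² with k = I/(MR²), so v ∝ 1/√(1+k).
For the solid disk k = 0.5; for the thin spherical shell k = 2/3.
v₁/v₂ = √((1+k₂)/(1+k₁)) = √(1.667/1.5) ≈ 1.05.

v_ratio ≈ 1.05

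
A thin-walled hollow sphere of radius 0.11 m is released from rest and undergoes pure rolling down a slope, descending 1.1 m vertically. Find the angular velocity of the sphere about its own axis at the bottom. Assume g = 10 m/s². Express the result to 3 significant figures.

The moment of inertia is (2/3)MR², giving k ≡ I/(MR²) = 2/3.
Pure rolling means v = ωR; then KE = ½Mv² + ½I(v/R)² = ½(1+k)Mv² = (5/6)Mv².
Energy conservation Mgh = ½(1+k)Mv² gives v = √(2gh/(1+k)) = √(2 × 10 × 1.1 / 1.667) = 3.633 m/s.
Then ω = v/R = 3.633 / 0.11 ≈ 33.0 rad/s.

ω ≈ 33.0 rad/s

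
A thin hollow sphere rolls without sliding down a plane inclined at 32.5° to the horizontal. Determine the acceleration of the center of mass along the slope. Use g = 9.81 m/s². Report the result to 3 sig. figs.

Here I = (2/3)MR², so the shape factor k = I/(MR²) = 2/3.
Along the incline Mg sinθ − f = Ma, and torque about the center fR = Iα = kMR²(a/R) gives f = kMa.
Eliminating f: Mg sinθ = (1+k)Ma, so a = g sinθ/(1+k) = 9.81 × sin32.5° / 1.667 ≈ 3.16 m/s².

a ≈ 3.16 m/s²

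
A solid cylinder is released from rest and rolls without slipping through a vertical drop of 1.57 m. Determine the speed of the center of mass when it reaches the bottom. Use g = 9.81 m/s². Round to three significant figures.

v ≈ 4.53 m/s

With I = (1/2)MR², the ratio k = I/(MR²) is 0.5.
Pure rolling means v = ωR; then KE = ½Mv² + ½I(v/R)² = ½(1+k)Mv² = (3/4)Mv².
Energy conservation: Mgh = (3/4)Mv², so v = √(2gh/(1+k)) = √(2 × 9.81 × 1.57 / 1.5) ≈ 4.53 m/s.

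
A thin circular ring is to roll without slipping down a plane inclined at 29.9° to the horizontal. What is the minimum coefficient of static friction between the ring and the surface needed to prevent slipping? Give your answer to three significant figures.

μ_min ≈ 0.288

Here I = MR², so the shape factor k = I/(MR²) = 1.
Along the incline Mg sinθ − f = Ma, and torque about the center fR = Iα = kMR²(a/R) gives f = kMa.
These give a = g sinθ/(1+k) and the required friction f = kMg sinθ/(1+k).
The normal force is N = Mg cosθ, so μ_min = f/N = k tanθ/(1+k).
μ_min = 1 × tan29.9° / 2 ≈ 0.288.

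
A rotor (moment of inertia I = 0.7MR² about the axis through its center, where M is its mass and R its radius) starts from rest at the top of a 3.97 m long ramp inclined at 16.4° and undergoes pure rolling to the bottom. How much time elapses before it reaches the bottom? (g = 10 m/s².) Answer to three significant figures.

With I = 0.7MR², the ratio k = I/(MR²) is 0.7.
Along the incline Mg sinθ − f = Ma, and torque about the center fR = Iα = kMR²(a/R) gives f = kMa.
Hence a = g sinθ/(1+k) = 10×sin16.4°/1.7 = 1.661 m/s².
Starting from rest, L = ½at², so t = √(2L/a) = √(2×3.97/1.661) ≈ 2.19 s.

t ≈ 2.19 s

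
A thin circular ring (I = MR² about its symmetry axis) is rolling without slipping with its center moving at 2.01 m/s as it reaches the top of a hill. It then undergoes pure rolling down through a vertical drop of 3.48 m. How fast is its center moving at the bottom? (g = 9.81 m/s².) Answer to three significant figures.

For this body I = MR², i.e. k = I/(MR²) = 1.
Pure rolling means v = ωR; then KE = ½Mv² + ½I(v/R)² = ½(1+k)Mv² = Mv².
Conserving energy between top and bottom: Mv² = Mv₀² + Mgh, hence v² = v₀² + 2gh/(1+k).
v = √(2.01² + 2×9.81×3.48/2) = √38.18 ≈ 6.18 m/s.

v ≈ 6.18 m/s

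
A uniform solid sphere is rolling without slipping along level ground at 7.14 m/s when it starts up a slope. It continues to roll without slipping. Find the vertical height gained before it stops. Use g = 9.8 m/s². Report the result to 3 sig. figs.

For this body I = (2/5)MR², i.e. k = I/(MR²) = 0.4.
Pure rolling means v = ωR; then KE = ½Mv² + ½I(v/R)² = ½(1+k)Mv² = (7/10)Mv².
All of this converts to potential energy at the highest point: (7/10)Mv₀² = Mgh.
Thus h = (1+k)v₀²/(2g) = 1.4 × 7.14² / (2 × 9.8) ≈ 3.64 m.

h ≈ 3.64 m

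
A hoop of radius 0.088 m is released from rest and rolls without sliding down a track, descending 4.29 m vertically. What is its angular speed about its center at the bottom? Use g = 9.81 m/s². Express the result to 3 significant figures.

ω ≈ 73.7 rad/s

The moment of inertia is MR², giving k ≡ I/(MR²) = 1.
Since it rolls without slipping, ω = v/R and KE = ½Mv² + ½Iω² = ½(1+k)Mv² = Mv².
Energy conservation Mgh = ½(1+k)Mv² gives v = √(2gh/(1+k)) = √(2 × 9.81 × 4.29 / 2) = 6.487 m/s.
The angular speed follows from ω = v/R = 6.487/0.088 ≈ 73.7 rad/s.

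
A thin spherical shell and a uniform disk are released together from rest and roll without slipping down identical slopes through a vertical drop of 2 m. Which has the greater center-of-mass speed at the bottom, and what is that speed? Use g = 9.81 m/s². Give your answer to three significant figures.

For rolling without slipping, Mgh = ½(1+k)Mv² where k = I/(MR²), so v = √(2gh/(1+k)).
Thin spherical shell: k = 2/3, giving v = √(2×9.81×2/1.667) = 4.852 m/s.
Uniform disk: k = 0.5, giving v = √(2×9.81×2/1.5) = 5.115 m/s.
The smaller k wins: the uniform disk, at ≈ 5.11 m/s.

the uniform disk, at v ≈ 5.11 m/s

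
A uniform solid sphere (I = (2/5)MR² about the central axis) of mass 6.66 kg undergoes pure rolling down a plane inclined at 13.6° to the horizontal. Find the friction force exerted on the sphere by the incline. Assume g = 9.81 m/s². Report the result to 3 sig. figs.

f ≈ 4.39 N

Here I = (2/5)MR², so the shape factor k = I/(MR²) = 0.4.
Translational: Mg sinθ − f = Ma. Rotational about the CM: fR = Iα = kMRa, so f = kMa.
Combining, a = g sinθ/(1+k) and f = kMa = kMg sinθ/(1+k).
f = 0.4 × 6.66 × 9.81 × sin13.6° / 1.4 ≈ 4.39 N.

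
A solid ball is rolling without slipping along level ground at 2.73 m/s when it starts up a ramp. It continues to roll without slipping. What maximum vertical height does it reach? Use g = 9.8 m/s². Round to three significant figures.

h ≈ 0.532 m

With I = (2/5)MR², the ratio k = I/(MR²) is 0.4.
Rolling without slipping gives ω = v/R, so the total kinetic energy is ½Mv² + ½Iω² = ½(1+k)Mv² = (7/10)Mv².
At the top the kinetic energy is zero, so (7/10)Mv₀² = Mgh.
Thus h = (1+k)v₀²/(2g) = 1.4 × 2.73² / (2 × 9.8) ≈ 0.532 m.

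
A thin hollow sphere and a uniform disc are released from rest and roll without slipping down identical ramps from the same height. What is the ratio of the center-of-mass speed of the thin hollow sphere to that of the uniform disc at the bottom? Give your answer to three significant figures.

Each satisfies Mgh = ½(1+k)Mv² with k = I/(MR²), so v ∝ 1/√(1+k).
For the thin hollow sphere k = 2/3; for the uniform disc k = 0.5.
v₁/v₂ = √((1+k₂)/(1+k₁)) = √(1.5/1.667) ≈ 0.949.

v_ratio ≈ 0.949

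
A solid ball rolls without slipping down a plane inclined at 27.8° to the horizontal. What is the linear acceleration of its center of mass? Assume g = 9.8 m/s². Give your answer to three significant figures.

a ≈ 3.26 m/s²

The moment of inertia is (2/5)MR², giving k ≡ I/(MR²) = 0.4.
Newton's second law down the slope: Mg sinθ − f = Ma. The torque equation fR = Iα (with α = a/R) gives f = kMa.
Eliminating f: Mg sinθ = (1+k)Ma, so a = g sinθ/(1+k) = 9.8 × sin27.8° / 1.4 ≈ 3.26 m/s².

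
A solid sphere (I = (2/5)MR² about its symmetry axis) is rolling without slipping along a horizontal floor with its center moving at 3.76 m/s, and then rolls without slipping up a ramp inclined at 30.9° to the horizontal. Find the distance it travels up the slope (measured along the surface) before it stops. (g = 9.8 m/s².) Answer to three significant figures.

For this body I = (2/5)MR², i.e. k = I/(MR²) = 0.4.
Since it rolls without slipping, ω = v/R and KE = ½Mv² + ½Iω² = ½(1+k)Mv² = (7/10)Mv².
Setting this equal to Mgh gives the vertical rise h = (1+k)v₀²/(2g) = 1.4×3.76²/(2×9.8) = 1.01 m.
Along the incline, d = h/sinθ = 1.01/sin30.9° ≈ 1.97 m.

d ≈ 1.97 m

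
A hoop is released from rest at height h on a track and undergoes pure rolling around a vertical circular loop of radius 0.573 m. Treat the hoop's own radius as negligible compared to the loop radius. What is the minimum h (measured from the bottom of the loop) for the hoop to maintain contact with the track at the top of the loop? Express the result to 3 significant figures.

The moment of inertia is MR², giving k ≡ I/(MR²) = 1.
At the top of the loop, the minimum-contact condition is Mg = Mv_top²/r, so v_top² = gr.
With ω = v/R, the kinetic energy at speed v is ½(1+k)Mv² = Mv².
Energy conservation from release (height h) to the top (height 2r): Mgh = Mg(2r) + M·gr.
Thus h_min = 2r + (1+k)r/2 = r(2 + 2/2) = 0.573 × 3 ≈ 1.72 m.

h_min ≈ 1.72 m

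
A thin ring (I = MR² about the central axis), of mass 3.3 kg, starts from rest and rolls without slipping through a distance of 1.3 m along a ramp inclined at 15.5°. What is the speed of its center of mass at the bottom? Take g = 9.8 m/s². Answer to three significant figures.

The moment of inertia is MR², giving k ≡ I/(MR²) = 1.
Pure rolling means v = ωR; then KE = ½Mv² + ½I(v/R)² = ½(1+k)Mv² = Mv².
The vertical drop is h = L sinθ = 1.3 × sin15.5° = 0.3474 m.
Setting Mgh = Mv² gives v = √(2gh/(1+k)) = √(2·9.8·0.3474/2) ≈ 1.85 m/s.

v ≈ 1.85 m/s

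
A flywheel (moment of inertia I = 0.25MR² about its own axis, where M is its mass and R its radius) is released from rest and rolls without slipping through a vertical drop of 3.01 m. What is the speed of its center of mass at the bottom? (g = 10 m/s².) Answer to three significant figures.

The moment of inertia is 0.25MR², giving k ≡ I/(MR²) = 0.25.
Pure rolling means v = ωR; then KE = ½Mv² + ½I(v/R)² = ½(1+k)Mv² = (5/8)Mv².
Setting Mgh = (5/8)Mv² gives v = √(2gh/(1+k)) = √(2·10·3.01/1.25) ≈ 6.94 m/s.

v ≈ 6.94 m/s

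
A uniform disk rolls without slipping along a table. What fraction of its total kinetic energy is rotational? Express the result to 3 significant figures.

fraction ≈ 0.333

With I = (1/2)MR², the ratio k = I/(MR²) is 0.5.
Since ω = v/R, the translational part is ½Mv² and the rotational part is ½I(v/R)² = ½kMv²; the total is ½(1+k)Mv².
The rotational fraction is therefore k/(1+k) = 0.5/1.5 ≈ 0.333.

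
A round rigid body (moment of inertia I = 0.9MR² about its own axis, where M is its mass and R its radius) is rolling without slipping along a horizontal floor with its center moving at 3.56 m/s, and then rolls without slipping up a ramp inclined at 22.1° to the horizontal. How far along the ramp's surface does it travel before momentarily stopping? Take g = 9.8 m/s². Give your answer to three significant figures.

With I = 0.9MR², the ratio k = I/(MR²) is 0.9.
The rolling condition ω = v/R makes the rotational term ½I(v/R)² = ½kMv², so KE_total = ½(1+k)Mv² = (19/20)Mv².
Setting this equal to Mgh gives the vertical rise h = (1+k)v₀²/(2g) = 1.9×3.56²/(2×9.8) = 1.229 m.
The distance along the slope is d = h/sinθ = 1.229/sin22.1° ≈ 3.27 m.

d ≈ 3.27 m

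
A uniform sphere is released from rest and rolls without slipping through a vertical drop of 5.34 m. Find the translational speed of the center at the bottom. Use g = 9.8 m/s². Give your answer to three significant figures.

v ≈ 8.65 m/s

Here I = (2/5)MR², so the shape factor k = I/(MR²) = 0.4.
Pure rolling means v = ωR; then KE = ½Mv² + ½I(v/R)² = ½(1+k)Mv² = (7/10)Mv².
Energy conservation: Mgh = (7/10)Mv², so v = √(2gh/(1+k)) = √(2 × 9.8 × 5.34 / 1.4) ≈ 8.65 m/s.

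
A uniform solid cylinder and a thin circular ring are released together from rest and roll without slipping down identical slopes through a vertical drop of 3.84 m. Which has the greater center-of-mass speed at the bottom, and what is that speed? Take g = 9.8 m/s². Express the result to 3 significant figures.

the uniform solid cylinder, at v ≈ 7.08 m/s

For rolling without slipping, Mgh = ½(1+k)Mv² where k = I/(MR²), so v = √(2gh/(1+k)).
Uniform solid cylinder: k = 0.5, giving v = √(2×9.8×3.84/1.5) = 7.084 m/s.
Thin circular ring: k = 1, giving v = √(2×9.8×3.84/2) = 6.134 m/s.
The smaller k wins: the uniform solid cylinder, at ≈ 7.08 m/s.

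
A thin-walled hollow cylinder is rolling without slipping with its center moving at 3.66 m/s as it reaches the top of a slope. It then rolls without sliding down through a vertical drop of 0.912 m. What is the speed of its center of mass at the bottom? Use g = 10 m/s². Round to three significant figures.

For this body I = MR², i.e. k = I/(MR²) = 1.
Pure rolling means v = ωR; then KE = ½Mv² + ½I(v/R)² = ½(1+k)Mv² = Mv².
Conserving energy between top and bottom: Mv² = Mv₀² + Mgh, hence v² = v₀² + 2gh/(1+k).
v = √(3.66² + 2×10×0.912/2) = √22.52 ≈ 4.75 m/s.

v ≈ 4.75 m/s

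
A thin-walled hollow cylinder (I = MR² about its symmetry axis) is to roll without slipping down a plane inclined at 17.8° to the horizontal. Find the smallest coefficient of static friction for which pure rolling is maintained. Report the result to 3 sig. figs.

For this body I = MR², i.e. k = I/(MR²) = 1.
Translational: Mg sinθ − f = Ma. Rotational about the CM: fR = Iα = kMRa, so f = kMa.
These give a = g sinθ/(1+k) and the required friction f = kMg sinθ/(1+k).
With N = Mg cosθ, the no-slip condition f ≤ μN gives μ_min = f/N = k tanθ/(1+k).
μ_min = 1 × tan17.8° / 2 ≈ 0.161.

μ_min ≈ 0.161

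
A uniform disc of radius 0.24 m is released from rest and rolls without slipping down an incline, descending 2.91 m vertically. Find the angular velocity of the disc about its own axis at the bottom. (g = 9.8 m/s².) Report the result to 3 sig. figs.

Here I = (1/2)MR², so the shape factor k = I/(MR²) = 0.5.
Pure rolling means v = ωR; then KE = ½Mv² + ½I(v/R)² = ½(1+k)Mv² = (3/4)Mv².
Energy conservation Mgh = ½(1+k)Mv² gives v = √(2gh/(1+k)) = √(2 × 9.8 × 2.91 / 1.5) = 6.166 m/s.
Then ω = v/R = 6.166 / 0.24 ≈ 25.7 rad/s.

ω ≈ 25.7 rad/s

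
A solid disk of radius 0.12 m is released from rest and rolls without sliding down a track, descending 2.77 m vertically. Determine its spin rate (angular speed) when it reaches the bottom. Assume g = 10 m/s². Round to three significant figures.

The moment of inertia is (1/2)MR², giving k ≡ I/(MR²) = 0.5.
Since it rolls without slipping, ω = v/R and KE = ½Mv² + ½Iω² = ½(1+k)Mv² = (3/4)Mv².
Energy conservation Mgh = ½(1+k)Mv² gives v = √(2gh/(1+k)) = √(2 × 10 × 2.77 / 1.5) = 6.077 m/s.
The angular speed follows from ω = v/R = 6.077/0.12 ≈ 50.6 rad/s.

ω ≈ 50.6 rad/s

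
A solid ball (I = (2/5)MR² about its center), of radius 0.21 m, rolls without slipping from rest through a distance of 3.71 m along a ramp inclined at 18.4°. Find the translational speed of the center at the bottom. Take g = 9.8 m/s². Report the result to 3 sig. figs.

v ≈ 4.05 m/s

For this body I = (2/5)MR², i.e. k = I/(MR²) = 0.4.
Rolling without slipping gives ω = v/R, so the total kinetic energy is ½Mv² + ½Iω² = ½(1+k)Mv² = (7/10)Mv².
The vertical drop is h = L sinθ = 3.71 × sin18.4° = 1.171 m.
Energy conservation: Mgh = (7/10)Mv², so v = √(2gh/(1+k)) = √(2 × 9.8 × 1.171 / 1.4) ≈ 4.05 m/s.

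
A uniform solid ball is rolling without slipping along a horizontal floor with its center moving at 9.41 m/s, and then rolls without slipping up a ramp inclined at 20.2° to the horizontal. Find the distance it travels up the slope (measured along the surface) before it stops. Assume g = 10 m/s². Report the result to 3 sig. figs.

The moment of inertia is (2/5)MR², giving k ≡ I/(MR²) = 0.4.
Pure rolling means v = ωR; then KE = ½Mv² + ½I(v/R)² = ½(1+k)Mv² = (7/10)Mv².
Setting this equal to Mgh gives the vertical rise h = (1+k)v₀²/(2g) = 1.4×9.41²/(2×10) = 6.198 m.
The distance along the slope is d = h/sinθ = 6.198/sin20.2° ≈ 18.0 m.

d ≈ 18.0 m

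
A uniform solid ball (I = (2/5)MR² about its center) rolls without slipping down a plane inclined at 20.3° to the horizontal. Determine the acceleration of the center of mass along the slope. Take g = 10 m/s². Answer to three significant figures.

The moment of inertia is (2/5)MR², giving k ≡ I/(MR²) = 0.4.
Newton's second law down the slope: Mg sinθ − f = Ma. The torque equation fR = Iα (with α = a/R) gives f = kMa.
Eliminating f: Mg sinθ = (1+k)Ma, so a = g sinθ/(1+k) = 10 × sin20.3° / 1.4 ≈ 2.48 m/s².

a ≈ 2.48 m/s²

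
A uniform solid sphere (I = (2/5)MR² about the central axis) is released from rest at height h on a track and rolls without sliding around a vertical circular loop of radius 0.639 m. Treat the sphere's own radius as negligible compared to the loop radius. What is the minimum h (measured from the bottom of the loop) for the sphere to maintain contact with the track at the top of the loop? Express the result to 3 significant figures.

h_min ≈ 1.73 m

With I = (2/5)MR², the ratio k = I/(MR²) is 0.4.
At the top of the loop, the minimum-contact condition is Mg = Mv_top²/r, so v_top² = gr.
With ω = v/R, the kinetic energy at speed v is ½(1+k)Mv² = (7/10)Mv².
Energy conservation from release (height h) to the top (height 2r): Mgh = Mg(2r) + (7/10)M·gr.
Thus h_min = 2r + (1+k)r/2 = r(2 + 1.4/2) = 0.639 × 2.7 ≈ 1.73 m.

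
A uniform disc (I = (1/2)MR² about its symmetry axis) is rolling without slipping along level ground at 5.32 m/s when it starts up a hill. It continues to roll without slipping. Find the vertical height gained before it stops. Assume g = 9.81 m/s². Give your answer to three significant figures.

For this body I = (1/2)MR², i.e. k = I/(MR²) = 0.5.
The rolling condition ω = v/R makes the rotational term ½I(v/R)² = ½kMv², so KE_total = ½(1+k)Mv² = (3/4)Mv².
All of this converts to potential energy at the highest point: (3/4)Mv₀² = Mgh.
Thus h = (1+k)v₀²/(2g) = 1.5 × 5.32² / (2 × 9.81) ≈ 2.16 m.

h ≈ 2.16 m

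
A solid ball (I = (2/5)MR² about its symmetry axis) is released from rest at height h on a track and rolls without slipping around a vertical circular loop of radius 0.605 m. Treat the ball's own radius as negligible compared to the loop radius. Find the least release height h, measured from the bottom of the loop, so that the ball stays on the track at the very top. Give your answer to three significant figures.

h_min ≈ 1.63 m

The moment of inertia is (2/5)MR², giving k ≡ I/(MR²) = 0.4.
At the top of the loop, the minimum-contact condition is Mg = Mv_top²/r, so v_top² = gr.
With ω = v/R, the kinetic energy at speed v is ½(1+k)Mv² = (7/10)Mv².
Energy conservation from release (height h) to the top (height 2r): Mgh = Mg(2r) + (7/10)M·gr.
Thus h_min = 2r + (1+k)r/2 = r(2 + 1.4/2) = 0.605 × 2.7 ≈ 1.63 m.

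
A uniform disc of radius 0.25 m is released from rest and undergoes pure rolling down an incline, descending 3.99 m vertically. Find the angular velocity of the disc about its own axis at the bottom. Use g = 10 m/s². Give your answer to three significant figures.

For this body I = (1/2)MR², i.e. k = I/(MR²) = 0.5.
The rolling condition ω = v/R makes the rotational term ½I(v/R)² = ½kMv², so KE_total = ½(1+k)Mv² = (3/4)Mv².
Energy conservation Mgh = ½(1+k)Mv² gives v = √(2gh/(1+k)) = √(2 × 10 × 3.99 / 1.5) = 7.294 m/s.
The angular speed follows from ω = v/R = 7.294/0.25 ≈ 29.2 rad/s.

ω ≈ 29.2 rad/s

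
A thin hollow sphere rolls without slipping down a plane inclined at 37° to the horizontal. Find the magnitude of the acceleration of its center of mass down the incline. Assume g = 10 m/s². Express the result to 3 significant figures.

With I = (2/3)MR², the ratio k = I/(MR²) is 2/3.
Along the incline Mg sinθ − f = Ma, and torque about the center fR = Iα = kMR²(a/R) gives f = kMa.
Eliminating f: Mg sinθ = (1+k)Ma, so a = g sinθ/(1+k) = 10 × sin37° / 1.667 ≈ 3.61 m/s².

a ≈ 3.61 m/s²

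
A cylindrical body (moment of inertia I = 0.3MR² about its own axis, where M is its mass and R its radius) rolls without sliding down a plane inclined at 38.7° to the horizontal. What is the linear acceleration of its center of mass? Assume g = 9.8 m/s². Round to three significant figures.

a ≈ 4.71 m/s²

With I = 0.3MR², the ratio k = I/(MR²) is 0.3.
Translational: Mg sinθ − f = Ma. Rotational about the CM: fR = Iα = kMRa, so f = kMa.
Eliminating f: Mg sinθ = (1+k)Ma, so a = g sinθ/(1+k) = 9.8 × sin38.7° / 1.3 ≈ 4.71 m/s².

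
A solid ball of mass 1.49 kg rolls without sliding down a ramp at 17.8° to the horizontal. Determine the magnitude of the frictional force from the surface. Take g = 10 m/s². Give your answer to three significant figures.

f ≈ 1.30 N

For this body I = (2/5)MR², i.e. k = I/(MR²) = 0.4.
Along the incline Mg sinθ − f = Ma, and torque about the center fR = Iα = kMR²(a/R) gives f = kMa.
Combining, a = g sinθ/(1+k) and f = kMa = kMg sinθ/(1+k).
f = 0.4 × 1.49 × 10 × sin17.8° / 1.4 ≈ 1.30 N.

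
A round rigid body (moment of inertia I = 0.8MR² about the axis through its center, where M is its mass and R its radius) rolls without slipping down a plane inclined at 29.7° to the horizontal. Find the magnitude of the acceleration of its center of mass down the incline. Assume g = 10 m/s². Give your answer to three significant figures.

With I = 0.8MR², the ratio k = I/(MR²) is 0.8.
Newton's second law down the slope: Mg sinθ − f = Ma. The torque equation fR = Iα (with α = a/R) gives f = kMa.
Eliminating f: Mg sinθ = (1+k)Ma, so a = g sinθ/(1+k) = 10 × sin29.7° / 1.8 ≈ 2.75 m/s².

a ≈ 2.75 m/s²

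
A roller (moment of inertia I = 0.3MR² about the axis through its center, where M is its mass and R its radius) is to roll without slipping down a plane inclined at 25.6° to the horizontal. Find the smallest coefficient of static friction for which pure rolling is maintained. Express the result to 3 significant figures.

With I = 0.3MR², the ratio k = I/(MR²) is 0.3.
Newton's second law down the slope: Mg sinθ − f = Ma. The torque equation fR = Iα (with α = a/R) gives f = kMa.
These give a = g sinθ/(1+k) and the required friction f = kMg sinθ/(1+k).
The normal force is N = Mg cosθ, so μ_min = f/N = k tanθ/(1+k).
μ_min = 0.3 × tan25.6° / 1.3 ≈ 0.111.

μ_min ≈ 0.111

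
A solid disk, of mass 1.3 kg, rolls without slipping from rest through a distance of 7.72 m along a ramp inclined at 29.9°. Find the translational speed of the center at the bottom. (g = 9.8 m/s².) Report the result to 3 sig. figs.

v ≈ 7.09 m/s

Here I = (1/2)MR², so the shape factor k = I/(MR²) = 0.5.
Pure rolling means v = ωR; then KE = ½Mv² + ½I(v/R)² = ½(1+k)Mv² = (3/4)Mv².
The vertical drop is h = L sinθ = 7.72 × sin29.9° = 3.848 m.
Energy conservation: Mgh = (3/4)Mv², so v = √(2gh/(1+k)) = √(2 × 9.8 × 3.848 / 1.5) ≈ 7.09 m/s.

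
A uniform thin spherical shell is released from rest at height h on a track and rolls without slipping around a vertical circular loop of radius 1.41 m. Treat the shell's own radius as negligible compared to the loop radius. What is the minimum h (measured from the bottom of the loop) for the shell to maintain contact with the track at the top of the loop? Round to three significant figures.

h_min ≈ 4.00 m

For this body I = (2/3)MR², i.e. k = I/(MR²) = 2/3.
At the top of the loop, the minimum-contact condition is Mg = Mv_top²/r, so v_top² = gr.
With ω = v/R, the kinetic energy at speed v is ½(1+k)Mv² = (5/6)Mv².
Energy conservation from release (height h) to the top (height 2r): Mgh = Mg(2r) + (5/6)M·gr.
Thus h_min = 2r + (1+k)r/2 = r(2 + 1.667/2) = 1.41 × 2.833 ≈ 4.00 m.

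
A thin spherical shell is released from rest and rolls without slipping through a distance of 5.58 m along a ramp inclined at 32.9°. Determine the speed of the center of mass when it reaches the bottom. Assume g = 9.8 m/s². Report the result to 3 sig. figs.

v ≈ 5.97 m/s

The moment of inertia is (2/3)MR², giving k ≡ I/(MR²) = 2/3.
Rolling without slipping gives ω = v/R, so the total kinetic energy is ½Mv² + ½Iω² = ½(1+k)Mv² = (5/6)Mv².
The vertical drop is h = L sinθ = 5.58 × sin32.9° = 3.031 m.
Energy conservation: Mgh = (5/6)Mv², so v = √(2gh/(1+k)) = √(2 × 9.8 × 3.031 / 1.667) ≈ 5.97 m/s.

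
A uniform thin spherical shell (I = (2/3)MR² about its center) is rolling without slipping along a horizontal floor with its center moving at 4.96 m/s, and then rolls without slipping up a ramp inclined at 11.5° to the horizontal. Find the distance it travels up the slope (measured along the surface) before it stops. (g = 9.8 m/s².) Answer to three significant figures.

The moment of inertia is (2/3)MR², giving k ≡ I/(MR²) = 2/3.
Since it rolls without slipping, ω = v/R and KE = ½Mv² + ½Iω² = ½(1+k)Mv² = (5/6)Mv².
Setting this equal to Mgh gives the vertical rise h = (1+k)v₀²/(2g) = 1.667×4.96²/(2×9.8) = 2.092 m.
The distance along the slope is d = h/sinθ = 2.092/sin11.5° ≈ 10.5 m.

d ≈ 10.5 m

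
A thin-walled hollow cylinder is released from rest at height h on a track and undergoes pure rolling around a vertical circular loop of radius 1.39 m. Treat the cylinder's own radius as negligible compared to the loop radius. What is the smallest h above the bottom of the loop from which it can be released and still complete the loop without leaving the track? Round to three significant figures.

With I = MR², the ratio k = I/(MR²) is 1.
At the top of the loop, the minimum-contact condition is Mg = Mv_top²/r, so v_top² = gr.
With ω = v/R, the kinetic energy at speed v is ½(1+k)Mv² = Mv².
Energy conservation from release (height h) to the top (height 2r): Mgh = Mg(2r) + M·gr.
Thus h_min = 2r + (1+k)r/2 = r(2 + 2/2) = 1.39 × 3 ≈ 4.17 m.

h_min ≈ 4.17 m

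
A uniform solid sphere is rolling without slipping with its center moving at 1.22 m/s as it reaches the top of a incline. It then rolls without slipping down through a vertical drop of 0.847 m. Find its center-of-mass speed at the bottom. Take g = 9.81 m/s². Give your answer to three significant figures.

v ≈ 3.65 m/s

The moment of inertia is (2/5)MR², giving k ≡ I/(MR²) = 0.4.
Since it rolls without slipping, ω = v/R and KE = ½Mv² + ½Iω² = ½(1+k)Mv² = (7/10)Mv².
Conserving energy between top and bottom: (7/10)Mv² = (7/10)Mv₀² + Mgh, hence v² = v₀² + 2gh/(1+k).
v = √(1.22² + 2×9.81×0.847/1.4) = √13.36 ≈ 3.65 m/s.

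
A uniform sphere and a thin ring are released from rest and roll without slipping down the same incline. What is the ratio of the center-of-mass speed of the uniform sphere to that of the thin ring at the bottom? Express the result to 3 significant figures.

v_ratio ≈ 1.20

Each satisfies Mgh = ½(1+k)Mv² with k = I/(MR²), so v ∝ 1/√(1+k).
For the uniform sphere k = 0.4; for the thin ring k = 1.
v₁/v₂ = √((1+k₂)/(1+k₁)) = √(2/1.4) ≈ 1.20.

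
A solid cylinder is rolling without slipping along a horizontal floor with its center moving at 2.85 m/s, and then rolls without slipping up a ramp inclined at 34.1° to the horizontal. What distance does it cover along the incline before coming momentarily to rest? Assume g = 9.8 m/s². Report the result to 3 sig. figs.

Here I = (1/2)MR², so the shape factor k = I/(MR²) = 0.5.
The rolling condition ω = v/R makes the rotational term ½I(v/R)² = ½kMv², so KE_total = ½(1+k)Mv² = (3/4)Mv².
Setting this equal to Mgh gives the vertical rise h = (1+k)v₀²/(2g) = 1.5×2.85²/(2×9.8) = 0.6216 m.
The distance along the slope is d = h/sinθ = 0.6216/sin34.1° ≈ 1.11 m.

d ≈ 1.11 m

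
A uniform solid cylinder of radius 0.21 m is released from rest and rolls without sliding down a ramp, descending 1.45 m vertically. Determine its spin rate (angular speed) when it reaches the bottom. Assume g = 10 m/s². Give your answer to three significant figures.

ω ≈ 20.9 rad/s

With I = (1/2)MR², the ratio k = I/(MR²) is 0.5.
The rolling condition ω = v/R makes the rotational term ½I(v/R)² = ½kMv², so KE_total = ½(1+k)Mv² = (3/4)Mv².
Energy conservation Mgh = ½(1+k)Mv² gives v = √(2gh/(1+k)) = √(2 × 10 × 1.45 / 1.5) = 4.397 m/s.
The angular speed follows from ω = v/R = 4.397/0.21 ≈ 20.9 rad/s.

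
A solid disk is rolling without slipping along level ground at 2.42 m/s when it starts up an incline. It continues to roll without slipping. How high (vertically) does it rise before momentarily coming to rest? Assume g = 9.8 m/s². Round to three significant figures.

h ≈ 0.448 m

For this body I = (1/2)MR², i.e. k = I/(MR²) = 0.5.
Pure rolling means v = ωR; then KE = ½Mv² + ½I(v/R)² = ½(1+k)Mv² = (3/4)Mv².
At the top the kinetic energy is zero, so (3/4)Mv₀² = Mgh.
Thus h = (1+k)v₀²/(2g) = 1.5 × 2.42² / (2 × 9.8) ≈ 0.448 m.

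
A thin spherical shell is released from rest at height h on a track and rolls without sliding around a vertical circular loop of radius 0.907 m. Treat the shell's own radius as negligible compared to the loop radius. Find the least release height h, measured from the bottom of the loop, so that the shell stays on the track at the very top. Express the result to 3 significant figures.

Here I = (2/3)MR², so the shape factor k = I/(MR²) = 2/3.
At the top, contact is just lost when gravity alone supplies the centripetal force: Mg = Mv_top²/r, i.e. v_top² = gr.
With ω = v/R, the kinetic energy at speed v is ½(1+k)Mv² = (5/6)Mv².
Energy conservation from release (height h) to the top (height 2r): Mgh = Mg(2r) + (5/6)M·gr.
Thus h_min = 2r + (1+k)r/2 = r(2 + 1.667/2) = 0.907 × 2.833 ≈ 2.57 m.

h_min ≈ 2.57 m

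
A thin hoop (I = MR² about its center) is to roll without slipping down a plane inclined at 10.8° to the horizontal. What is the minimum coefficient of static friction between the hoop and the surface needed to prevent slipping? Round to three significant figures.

μ_min ≈ 0.0954

With I = MR², the ratio k = I/(MR²) is 1.
Along the incline Mg sinθ − f = Ma, and torque about the center fR = Iα = kMR²(a/R) gives f = kMa.
These give a = g sinθ/(1+k) and the required friction f = kMg sinθ/(1+k).
The normal force is N = Mg cosθ, so μ_min = f/N = k tanθ/(1+k).
μ_min = 1 × tan10.8° / 2 ≈ 0.0954.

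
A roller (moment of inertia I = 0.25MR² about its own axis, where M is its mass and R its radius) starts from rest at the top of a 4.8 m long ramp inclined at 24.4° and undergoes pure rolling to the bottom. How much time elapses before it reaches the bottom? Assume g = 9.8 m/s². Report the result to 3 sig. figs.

The moment of inertia is 0.25MR², giving k ≡ I/(MR²) = 0.25.
Along the incline Mg sinθ − f = Ma, and torque about the center fR = Iα = kMR²(a/R) gives f = kMa.
Hence a = g sinθ/(1+k) = 9.8×sin24.4°/1.25 = 3.239 m/s².
Starting from rest, L = ½at², so t = √(2L/a) = √(2×4.8/3.239) ≈ 1.72 s.

t ≈ 1.72 s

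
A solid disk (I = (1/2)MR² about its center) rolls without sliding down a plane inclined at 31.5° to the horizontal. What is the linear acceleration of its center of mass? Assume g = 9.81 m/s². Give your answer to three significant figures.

Here I = (1/2)MR², so the shape factor k = I/(MR²) = 0.5.
Translational: Mg sinθ − f = Ma. Rotational about the CM: fR = Iα = kMRa, so f = kMa.
Eliminating f: Mg sinθ = (1+k)Ma, so a = g sinθ/(1+k) = 9.81 × sin31.5° / 1.5 ≈ 3.42 m/s².

a ≈ 3.42 m/s²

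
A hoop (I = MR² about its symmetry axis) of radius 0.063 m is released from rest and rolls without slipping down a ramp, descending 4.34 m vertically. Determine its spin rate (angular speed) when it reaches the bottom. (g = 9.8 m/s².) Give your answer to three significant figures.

With I = MR², the ratio k = I/(MR²) is 1.
Pure rolling means v = ωR; then KE = ½Mv² + ½I(v/R)² = ½(1+k)Mv² = Mv².
Energy conservation Mgh = ½(1+k)Mv² gives v = √(2gh/(1+k)) = √(2 × 9.8 × 4.34 / 2) = 6.522 m/s.
Then ω = v/R = 6.522 / 0.063 ≈ 104 rad/s.

ω ≈ 104 rad/s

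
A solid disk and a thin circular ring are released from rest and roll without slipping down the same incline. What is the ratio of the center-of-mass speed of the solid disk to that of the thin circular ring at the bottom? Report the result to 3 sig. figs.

Each satisfies Mgh = ½(1+k)Mv² with k = I/(MR²), so v ∝ 1/√(1+k).
For the solid disk k = 0.5; for the thin circular ring k = 1.
v₁/v₂ = √((1+k₂)/(1+k₁)) = √(2/1.5) ≈ 1.15.

v_ratio ≈ 1.15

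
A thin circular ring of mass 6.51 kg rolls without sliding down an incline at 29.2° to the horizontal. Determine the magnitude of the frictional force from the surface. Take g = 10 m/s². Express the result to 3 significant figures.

f ≈ 15.9 N

Here I = MR², so the shape factor k = I/(MR²) = 1.
Newton's second law down the slope: Mg sinθ − f = Ma. The torque equation fR = Iα (with α = a/R) gives f = kMa.
Combining, a = g sinθ/(1+k) and f = kMa = kMg sinθ/(1+k).
f = 1 × 6.51 × 10 × sin29.2° / 2 ≈ 15.9 N.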